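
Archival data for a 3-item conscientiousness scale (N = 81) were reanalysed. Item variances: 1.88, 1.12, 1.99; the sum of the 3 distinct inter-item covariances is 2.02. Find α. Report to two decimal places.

α = 0.67

sum of item variances = 1.88 + 1.12 + 1.99 = 4.99
Sum of distinct covariances = 2.02
σ²_total = sum of item variances + 2·Σcov = 4.99 + 2 × 2.02 = 9.03
α = (3/2)·(1 − 4.99/9.03) = 0.67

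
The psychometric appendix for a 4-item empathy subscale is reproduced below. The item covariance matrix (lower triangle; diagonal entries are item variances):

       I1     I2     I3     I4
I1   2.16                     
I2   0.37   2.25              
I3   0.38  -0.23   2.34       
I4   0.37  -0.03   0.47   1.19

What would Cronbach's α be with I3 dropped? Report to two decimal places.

Remaining items: I1, I2, I4 (k = 3).
sum of item variances = 2.16 + 2.25 + 1.19 = 5.60
total variance = 5.60 + 2 × 0.71 = 7.02
α (item deleted) = (3/2)·(1 − 5.60/7.02) = 0.30

α = 0.30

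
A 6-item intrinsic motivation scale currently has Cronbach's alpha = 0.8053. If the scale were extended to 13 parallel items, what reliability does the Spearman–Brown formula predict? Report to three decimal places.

predicted reliability = 0.900

Length factor m = 13/6 = 2.1667
α' = m·α / (1 + (m−1)·α)
   = 13/6 × 0.8053 / (1 + (13/6 − 1) × 0.8053)
   = 1.7448 / 1.9395 = 0.900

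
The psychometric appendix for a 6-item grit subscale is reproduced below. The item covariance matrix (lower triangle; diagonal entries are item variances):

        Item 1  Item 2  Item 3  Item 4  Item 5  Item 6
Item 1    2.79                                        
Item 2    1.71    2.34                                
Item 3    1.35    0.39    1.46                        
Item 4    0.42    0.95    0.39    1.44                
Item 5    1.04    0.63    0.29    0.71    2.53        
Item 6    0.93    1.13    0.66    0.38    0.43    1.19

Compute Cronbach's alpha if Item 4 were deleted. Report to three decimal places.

Remaining items: Item 1, Item 2, Item 3, Item 5, Item 6 (k = 5).
Σσ²ᵢ = 2.79 + 2.34 + 1.46 + 2.53 + 1.19 = 10.31
total variance = 10.31 + 2 × 8.56 = 27.43
α (item deleted) = (5/4)·(1 − 10.31/27.43) = 0.780

α = 0.780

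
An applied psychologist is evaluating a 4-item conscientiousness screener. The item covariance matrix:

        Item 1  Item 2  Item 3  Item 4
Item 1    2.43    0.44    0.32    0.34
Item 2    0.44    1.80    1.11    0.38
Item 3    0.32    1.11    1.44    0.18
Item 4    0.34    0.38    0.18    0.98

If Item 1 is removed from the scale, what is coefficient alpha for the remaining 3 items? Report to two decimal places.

α = 0.66

Remaining items: Item 2, Item 3, Item 4 (k = 3).
ΣVar(i) = 1.80 + 1.44 + 0.98 = 4.22
σ²_total = 4.22 + 2 × 1.67 = 7.56
α (item deleted) = (3/2)·(1 − 4.22/7.56) = 0.66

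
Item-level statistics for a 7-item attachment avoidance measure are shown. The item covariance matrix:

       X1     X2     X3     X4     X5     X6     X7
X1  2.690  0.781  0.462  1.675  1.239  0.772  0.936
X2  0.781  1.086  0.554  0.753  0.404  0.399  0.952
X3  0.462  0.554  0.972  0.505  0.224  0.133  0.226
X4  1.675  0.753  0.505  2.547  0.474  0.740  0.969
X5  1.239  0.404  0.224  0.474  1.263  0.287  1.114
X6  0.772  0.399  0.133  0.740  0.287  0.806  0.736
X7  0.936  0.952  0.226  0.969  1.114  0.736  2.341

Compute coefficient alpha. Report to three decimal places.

Σσ²ᵢ = 2.690 + 1.086 + 0.972 + 2.547 + 1.263 + 0.806 + 2.341 = 11.705
Sum of off-diagonal covariances = 14.335
σ²_T = 11.705 + 2 × 14.335 = 40.375
α = (k/(k−1))·(1 − Σσ²ᵢ/σ²_T) = (7/6)·(1 − 11.705/40.375) = 0.828

α = 0.828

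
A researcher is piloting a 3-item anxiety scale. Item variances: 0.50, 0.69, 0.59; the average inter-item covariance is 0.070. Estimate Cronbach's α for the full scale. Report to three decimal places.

sum of item variances = 0.50 + 0.69 + 0.59 = 1.78
Sum of the 3 distinct covariances = 3 × 0.070 = 0.210
Var(T) = sum of item variances + 2·Σcov = 1.78 + 2 × 0.210 = 2.200
α = (3/2)·(1 − 1.78/2.200) = 0.286

Cronbach's α = 0.286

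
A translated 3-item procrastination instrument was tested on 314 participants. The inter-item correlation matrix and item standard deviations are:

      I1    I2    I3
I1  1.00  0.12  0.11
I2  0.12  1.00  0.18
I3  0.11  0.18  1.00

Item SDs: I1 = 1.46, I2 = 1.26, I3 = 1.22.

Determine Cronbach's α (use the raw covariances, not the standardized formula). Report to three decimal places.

Σσ²ᵢ = 1.46² + 1.26² + 1.22² = 5.2076
Covariances σ_ij = r_ij · s_i · s_j:
  σ(I1,I2) = 0.12 × 1.46 × 1.26 = 0.2208
  σ(I1,I3) = 0.11 × 1.46 × 1.22 = 0.1959
  σ(I2,I3) = 0.18 × 1.26 × 1.22 = 0.2767
σ²_T = Σσ²ᵢ + 2·Σσ_ij = 5.2076 + 2 × 0.6934 = 6.5944
α = (3/2)·(1 − 5.2076/6.5944) = 0.315

α = 0.315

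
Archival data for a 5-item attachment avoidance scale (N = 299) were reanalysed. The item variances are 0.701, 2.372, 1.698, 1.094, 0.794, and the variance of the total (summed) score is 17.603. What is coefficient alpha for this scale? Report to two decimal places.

sum of item variances = 0.701 + 2.372 + 1.698 + 1.094 + 0.794 = 6.659
α = (k/(k−1))·(1 − sum of item variances/σ²_T) = (5/4)·(1 − 6.659/17.603) = 0.78

α = 0.78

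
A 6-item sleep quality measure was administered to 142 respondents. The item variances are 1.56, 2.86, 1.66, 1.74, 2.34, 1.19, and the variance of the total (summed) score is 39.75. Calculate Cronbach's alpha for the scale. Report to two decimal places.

sum of item variances = 1.56 + 2.86 + 1.66 + 1.74 + 2.34 + 1.19 = 11.35
α = (k/(k−1))·(1 − sum of item variances/σ²_total) = (6/5)·(1 − 11.35/39.75) = 0.86

α = 0.86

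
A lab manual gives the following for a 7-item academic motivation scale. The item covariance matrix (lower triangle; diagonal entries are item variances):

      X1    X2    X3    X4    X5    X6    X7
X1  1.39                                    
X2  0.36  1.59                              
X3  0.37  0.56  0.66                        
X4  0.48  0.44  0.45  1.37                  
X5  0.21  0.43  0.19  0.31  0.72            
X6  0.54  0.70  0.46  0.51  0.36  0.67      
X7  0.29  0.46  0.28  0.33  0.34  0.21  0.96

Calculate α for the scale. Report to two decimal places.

α = 0.81

Σσᵢ² = 1.39 + 1.59 + 0.66 + 1.37 + 0.72 + 0.67 + 0.96 = 7.36
Sum of off-diagonal covariances = 8.28
total variance = 7.36 + 2 × 8.28 = 23.92
α = (k/(k−1))·(1 − Σσᵢ²/total variance) = (7/6)·(1 − 7.36/23.92) = 0.81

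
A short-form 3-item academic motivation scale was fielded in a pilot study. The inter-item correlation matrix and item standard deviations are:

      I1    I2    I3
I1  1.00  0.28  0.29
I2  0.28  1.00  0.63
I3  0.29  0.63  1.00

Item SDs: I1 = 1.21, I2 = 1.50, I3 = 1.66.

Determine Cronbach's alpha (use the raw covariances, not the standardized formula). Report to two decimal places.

α = 0.68

Σσ²ᵢ = 1.21² + 1.50² + 1.66² = 6.4697
Covariances σ_ij = r_ij · s_i · s_j:
  σ(I1,I2) = 0.28 × 1.21 × 1.50 = 0.5082
  σ(I1,I3) = 0.29 × 1.21 × 1.66 = 0.5825
  σ(I2,I3) = 0.63 × 1.50 × 1.66 = 1.5687
σ²_T = Σσ²ᵢ + 2·Σσ_ij = 6.4697 + 2 × 2.6594 = 11.7885
α = (3/2)·(1 − 6.4697/11.7885) = 0.68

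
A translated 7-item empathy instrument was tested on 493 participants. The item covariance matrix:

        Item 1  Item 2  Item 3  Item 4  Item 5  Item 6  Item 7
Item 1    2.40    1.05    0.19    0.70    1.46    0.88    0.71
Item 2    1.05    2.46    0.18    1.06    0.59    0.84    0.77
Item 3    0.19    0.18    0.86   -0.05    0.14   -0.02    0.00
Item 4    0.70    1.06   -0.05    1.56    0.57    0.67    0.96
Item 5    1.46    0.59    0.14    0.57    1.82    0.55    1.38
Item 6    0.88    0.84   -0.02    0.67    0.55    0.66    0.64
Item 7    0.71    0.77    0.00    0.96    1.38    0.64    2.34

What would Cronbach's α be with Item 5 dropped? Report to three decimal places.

Remaining items: Item 1, Item 2, Item 3, Item 4, Item 6, Item 7 (k = 6).
sum of item variances = 2.40 + 2.46 + 0.86 + 1.56 + 0.66 + 2.34 = 10.28
total variance = 10.28 + 2 × 8.58 = 27.44
α (item deleted) = (6/5)·(1 − 10.28/27.44) = 0.750

α = 0.750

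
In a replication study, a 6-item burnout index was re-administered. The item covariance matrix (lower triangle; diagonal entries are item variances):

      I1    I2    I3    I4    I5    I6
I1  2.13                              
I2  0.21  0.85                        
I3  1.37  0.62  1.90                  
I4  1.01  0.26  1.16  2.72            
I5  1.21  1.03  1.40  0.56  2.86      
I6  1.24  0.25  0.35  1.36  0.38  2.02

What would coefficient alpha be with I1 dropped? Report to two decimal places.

Remaining items: I2, I3, I4, I5, I6 (k = 5).
Σσ²ᵢ = 0.85 + 1.90 + 2.72 + 2.86 + 2.02 = 10.35
σ²_T = 10.35 + 2 × 7.37 = 25.09
α (item deleted) = (5/4)·(1 − 10.35/25.09) = 0.73

α = 0.73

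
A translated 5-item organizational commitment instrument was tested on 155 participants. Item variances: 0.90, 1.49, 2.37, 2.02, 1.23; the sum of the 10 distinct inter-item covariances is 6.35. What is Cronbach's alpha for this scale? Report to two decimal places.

sum of item variances = 0.90 + 1.49 + 2.37 + 2.02 + 1.23 = 8.01
Sum of distinct covariances = 6.35
σ²_total = sum of item variances + 2·Σcov = 8.01 + 2 × 6.35 = 20.71
α = (5/4)·(1 − 8.01/20.71) = 0.77

Cronbach's alpha = 0.77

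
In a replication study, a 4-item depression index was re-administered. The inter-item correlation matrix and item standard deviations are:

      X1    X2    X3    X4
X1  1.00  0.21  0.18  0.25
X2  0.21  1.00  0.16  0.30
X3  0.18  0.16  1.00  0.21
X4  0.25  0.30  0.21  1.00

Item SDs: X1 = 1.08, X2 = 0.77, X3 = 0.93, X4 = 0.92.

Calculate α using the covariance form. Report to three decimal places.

α = 0.520

Σσ²ᵢ = 1.08² + 0.77² + 0.93² + 0.92² = 3.4706
Covariances σ_ij = r_ij · s_i · s_j:
  σ(X1,X2) = 0.21 × 1.08 × 0.77 = 0.1746
  σ(X1,X3) = 0.18 × 1.08 × 0.93 = 0.1808
  σ(X1,X4) = 0.25 × 1.08 × 0.92 = 0.2484
  σ(X2,X3) = 0.16 × 0.77 × 0.93 = 0.1146
  σ(X2,X4) = 0.30 × 0.77 × 0.92 = 0.2125
  σ(X3,X4) = 0.21 × 0.93 × 0.92 = 0.1797
σ²_T = Σσ²ᵢ + 2·Σσ_ij = 3.4706 + 2 × 1.1106 = 5.6918
α = (4/3)·(1 − 3.4706/5.6918) = 0.520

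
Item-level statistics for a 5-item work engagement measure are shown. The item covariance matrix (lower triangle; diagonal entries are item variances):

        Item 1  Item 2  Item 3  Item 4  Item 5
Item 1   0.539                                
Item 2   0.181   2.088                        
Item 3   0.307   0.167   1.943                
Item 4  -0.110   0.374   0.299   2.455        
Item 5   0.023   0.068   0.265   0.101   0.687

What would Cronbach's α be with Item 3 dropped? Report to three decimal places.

Cronbach's α = 0.241

Remaining items: Item 1, Item 2, Item 4, Item 5 (k = 4).
Σσᵢ² = 0.539 + 2.088 + 2.455 + 0.687 = 5.769
total variance = 5.769 + 2 × 0.637 = 7.043
α (item deleted) = (4/3)·(1 − 5.769/7.043) = 0.241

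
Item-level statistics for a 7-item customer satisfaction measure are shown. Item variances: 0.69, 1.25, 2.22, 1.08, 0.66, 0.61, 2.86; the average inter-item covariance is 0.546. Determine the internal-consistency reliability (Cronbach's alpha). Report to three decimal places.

Σσ²ᵢ = 0.69 + 1.25 + 2.22 + 1.08 + 0.66 + 0.61 + 2.86 = 9.37
Sum of the 21 distinct covariances = 21 × 0.546 = 11.466
σ²_total = Σσ²ᵢ + 2·Σcov = 9.37 + 2 × 11.466 = 32.302
α = (7/6)·(1 − 9.37/32.302) = 0.828

Cronbach's alpha = 0.828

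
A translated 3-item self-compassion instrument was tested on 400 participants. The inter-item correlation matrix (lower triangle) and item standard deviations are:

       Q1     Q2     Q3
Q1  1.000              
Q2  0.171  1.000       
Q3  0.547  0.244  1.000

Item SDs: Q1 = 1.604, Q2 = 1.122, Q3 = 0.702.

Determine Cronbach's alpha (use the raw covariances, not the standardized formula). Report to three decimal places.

Σσ²ᵢ = 1.604² + 1.122² + 0.702² = 4.3245
Covariances σ_ij = r_ij · s_i · s_j:
  σ(Q1,Q2) = 0.171 × 1.604 × 1.122 = 0.3077
  σ(Q1,Q3) = 0.547 × 1.604 × 0.702 = 0.6159
  σ(Q2,Q3) = 0.244 × 1.122 × 0.702 = 0.1922
σ²_T = Σσ²ᵢ + 2·Σσ_ij = 4.3245 + 2 × 1.1158 = 6.5561
α = (3/2)·(1 − 4.3245/6.5561) = 0.511

Cronbach's alpha = 0.511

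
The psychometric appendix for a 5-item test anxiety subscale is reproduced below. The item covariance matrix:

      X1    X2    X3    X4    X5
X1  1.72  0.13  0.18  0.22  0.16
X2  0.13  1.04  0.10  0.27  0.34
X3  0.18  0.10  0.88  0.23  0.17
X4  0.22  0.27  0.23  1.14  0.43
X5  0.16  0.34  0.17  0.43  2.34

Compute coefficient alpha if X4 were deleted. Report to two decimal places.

Remaining items: X1, X2, X3, X5 (k = 4).
Σσ²ᵢ = 1.72 + 1.04 + 0.88 + 2.34 = 5.98
total variance = 5.98 + 2 × 1.08 = 8.14
α (item deleted) = (4/3)·(1 − 5.98/8.14) = 0.35

coefficient alpha = 0.35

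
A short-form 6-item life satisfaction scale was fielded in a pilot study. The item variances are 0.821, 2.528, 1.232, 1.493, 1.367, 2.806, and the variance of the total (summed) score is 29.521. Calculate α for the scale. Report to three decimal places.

Σσ²ᵢ = 0.821 + 2.528 + 1.232 + 1.493 + 1.367 + 2.806 = 10.247
α = (k/(k−1))·(1 − Σσ²ᵢ/σ²_T) = (6/5)·(1 − 10.247/29.521) = 0.783

α = 0.783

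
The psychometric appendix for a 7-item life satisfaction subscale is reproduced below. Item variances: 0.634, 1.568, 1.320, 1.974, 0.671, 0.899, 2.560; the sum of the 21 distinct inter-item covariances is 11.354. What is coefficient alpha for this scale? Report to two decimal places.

α = 0.82

sum of item variances = 0.634 + 1.568 + 1.320 + 1.974 + 0.671 + 0.899 + 2.560 = 9.626
Sum of distinct covariances = 11.354
total variance = sum of item variances + 2·Σcov = 9.626 + 2 × 11.354 = 32.334
α = (7/6)·(1 − 9.626/32.334) = 0.82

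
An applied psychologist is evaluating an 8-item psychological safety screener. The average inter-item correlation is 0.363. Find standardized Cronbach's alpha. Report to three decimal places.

Standardized α = k·r̄ / (1 + (k−1)·r̄) = 8 × 0.363 / (1 + 7 × 0.363)
  = 2.9040 / 3.5410 = 0.820

standardized Cronbach's alpha = 0.820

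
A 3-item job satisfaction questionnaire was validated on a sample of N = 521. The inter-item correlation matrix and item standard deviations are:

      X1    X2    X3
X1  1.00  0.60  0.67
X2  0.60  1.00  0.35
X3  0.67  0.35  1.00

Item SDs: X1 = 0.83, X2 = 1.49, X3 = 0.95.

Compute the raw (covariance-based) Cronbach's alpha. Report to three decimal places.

α = 0.721

Σσ²ᵢ = 0.83² + 1.49² + 0.95² = 3.8115
Covariances σ_ij = r_ij · s_i · s_j:
  σ(X1,X2) = 0.60 × 0.83 × 1.49 = 0.7420
  σ(X1,X3) = 0.67 × 0.83 × 0.95 = 0.5283
  σ(X2,X3) = 0.35 × 1.49 × 0.95 = 0.4954
σ²_T = Σσ²ᵢ + 2·Σσ_ij = 3.8115 + 2 × 1.7657 = 7.3429
α = (3/2)·(1 − 3.8115/7.3429) = 0.721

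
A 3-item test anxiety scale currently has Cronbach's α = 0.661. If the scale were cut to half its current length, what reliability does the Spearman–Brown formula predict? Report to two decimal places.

Length factor m = 1/2
α' = m·α / (1 − (1−m)·α)
   = 1/2 × 0.661 / (1 − (1 − 1/2) × 0.661)
   = 0.3305 / 0.6695 = 0.49

predicted reliability = 0.49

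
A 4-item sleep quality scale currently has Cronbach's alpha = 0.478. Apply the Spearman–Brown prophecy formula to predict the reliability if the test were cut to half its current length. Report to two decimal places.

predicted reliability = 0.31

Length factor m = 1/2
α' = m·α / (1 − (1−m)·α)
   = 1/2 × 0.478 / (1 − (1 − 1/2) × 0.478)
   = 0.2390 / 0.7610 = 0.31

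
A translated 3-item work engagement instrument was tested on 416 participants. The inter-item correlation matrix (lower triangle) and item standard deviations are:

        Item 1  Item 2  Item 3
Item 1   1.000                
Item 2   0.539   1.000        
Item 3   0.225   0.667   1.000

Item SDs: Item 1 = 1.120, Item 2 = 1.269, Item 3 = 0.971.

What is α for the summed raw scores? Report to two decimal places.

Σσ²ᵢ = 1.120² + 1.269² + 0.971² = 3.8076
Covariances σ_ij = r_ij · s_i · s_j:
  σ(Item 1,Item 2) = 0.539 × 1.120 × 1.269 = 0.7661
  σ(Item 1,Item 3) = 0.225 × 1.120 × 0.971 = 0.2447
  σ(Item 2,Item 3) = 0.667 × 1.269 × 0.971 = 0.8219
σ²_T = Σσ²ᵢ + 2·Σσ_ij = 3.8076 + 2 × 1.8327 = 7.4730
α = (3/2)·(1 − 3.8076/7.4730) = 0.74

α = 0.74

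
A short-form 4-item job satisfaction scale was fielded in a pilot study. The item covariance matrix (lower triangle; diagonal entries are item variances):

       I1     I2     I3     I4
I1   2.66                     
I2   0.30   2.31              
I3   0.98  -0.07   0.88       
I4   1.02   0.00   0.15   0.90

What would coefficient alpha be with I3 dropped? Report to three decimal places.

α = 0.465

Remaining items: I1, I2, I4 (k = 3).
Σσᵢ² = 2.66 + 2.31 + 0.90 = 5.87
total variance = 5.87 + 2 × 1.32 = 8.51
α (item deleted) = (3/2)·(1 − 5.87/8.51) = 0.465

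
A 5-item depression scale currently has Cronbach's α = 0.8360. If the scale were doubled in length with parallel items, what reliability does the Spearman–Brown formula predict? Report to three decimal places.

predicted reliability = 0.911

Length factor m = 2
α' = m·α / (1 + (m−1)·α)
   = 2 × 0.8360 / (1 + (2 − 1) × 0.8360)
   = 1.6720 / 1.8360 = 0.911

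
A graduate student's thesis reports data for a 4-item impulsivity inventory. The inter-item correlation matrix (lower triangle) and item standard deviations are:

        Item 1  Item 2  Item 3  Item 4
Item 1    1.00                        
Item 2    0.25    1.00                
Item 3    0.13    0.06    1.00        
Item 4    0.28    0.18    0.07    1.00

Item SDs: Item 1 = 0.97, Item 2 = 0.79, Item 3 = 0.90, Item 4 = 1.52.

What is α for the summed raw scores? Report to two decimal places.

Σσ²ᵢ = 0.97² + 0.79² + 0.90² + 1.52² = 4.6854
Covariances σ_ij = r_ij · s_i · s_j:
  σ(Item 1,Item 2) = 0.25 × 0.97 × 0.79 = 0.1916
  σ(Item 1,Item 3) = 0.13 × 0.97 × 0.90 = 0.1135
  σ(Item 1,Item 4) = 0.28 × 0.97 × 1.52 = 0.4128
  σ(Item 2,Item 3) = 0.06 × 0.79 × 0.90 = 0.0427
  σ(Item 2,Item 4) = 0.18 × 0.79 × 1.52 = 0.2161
  σ(Item 3,Item 4) = 0.07 × 0.90 × 1.52 = 0.0958
σ²_T = Σσ²ᵢ + 2·Σσ_ij = 4.6854 + 2 × 1.0725 = 6.8304
α = (4/3)·(1 − 4.6854/6.8304) = 0.42

α = 0.42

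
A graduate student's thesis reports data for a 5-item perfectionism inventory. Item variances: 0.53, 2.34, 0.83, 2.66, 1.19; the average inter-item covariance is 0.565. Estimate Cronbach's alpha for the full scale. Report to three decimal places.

Cronbach's alpha = 0.749

sum of item variances = 0.53 + 2.34 + 0.83 + 2.66 + 1.19 = 7.55
Sum of the 10 distinct covariances = 10 × 0.565 = 5.650
Var(T) = sum of item variances + 2·Σcov = 7.55 + 2 × 5.650 = 18.850
α = (5/4)·(1 − 7.55/18.850) = 0.749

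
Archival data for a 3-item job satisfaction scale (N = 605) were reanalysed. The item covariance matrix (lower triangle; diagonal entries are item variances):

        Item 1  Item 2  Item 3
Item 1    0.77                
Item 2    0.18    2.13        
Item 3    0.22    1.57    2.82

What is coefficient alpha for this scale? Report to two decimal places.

sum of item variances = 0.77 + 2.13 + 2.82 = 5.72
Sum of off-diagonal covariances = 1.97
Var(T) = 5.72 + 2 × 1.97 = 9.66
α = (k/(k−1))·(1 − sum of item variances/Var(T)) = (3/2)·(1 − 5.72/9.66) = 0.61

α = 0.61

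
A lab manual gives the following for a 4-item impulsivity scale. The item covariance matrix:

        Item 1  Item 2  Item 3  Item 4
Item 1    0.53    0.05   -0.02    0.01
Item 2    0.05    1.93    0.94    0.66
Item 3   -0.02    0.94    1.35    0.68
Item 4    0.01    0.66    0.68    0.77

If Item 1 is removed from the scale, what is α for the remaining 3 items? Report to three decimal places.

Remaining items: Item 2, Item 3, Item 4 (k = 3).
ΣVar(i) = 1.93 + 1.35 + 0.77 = 4.05
σ²_T = 4.05 + 2 × 2.28 = 8.61
α (item deleted) = (3/2)·(1 − 4.05/8.61) = 0.794

α = 0.794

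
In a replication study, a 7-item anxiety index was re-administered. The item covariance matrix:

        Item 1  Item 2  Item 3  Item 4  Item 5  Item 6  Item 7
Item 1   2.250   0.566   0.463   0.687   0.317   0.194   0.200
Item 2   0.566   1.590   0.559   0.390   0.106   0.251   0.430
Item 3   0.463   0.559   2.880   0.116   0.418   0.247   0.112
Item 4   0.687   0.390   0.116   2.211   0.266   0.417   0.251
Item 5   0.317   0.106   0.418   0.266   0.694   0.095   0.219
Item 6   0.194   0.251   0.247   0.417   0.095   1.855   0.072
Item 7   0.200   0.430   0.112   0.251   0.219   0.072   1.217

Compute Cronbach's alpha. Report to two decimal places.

α = 0.58

ΣVar(i) = 2.250 + 1.590 + 2.880 + 2.211 + 0.694 + 1.855 + 1.217 = 12.697
Sum of off-diagonal covariances = 6.376
σ²_T = 12.697 + 2 × 6.376 = 25.449
α = (k/(k−1))·(1 − ΣVar(i)/σ²_T) = (7/6)·(1 − 12.697/25.449) = 0.58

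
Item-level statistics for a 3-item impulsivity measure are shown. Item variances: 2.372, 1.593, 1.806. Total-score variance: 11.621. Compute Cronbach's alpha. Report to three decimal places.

ΣVar(i) = 2.372 + 1.593 + 1.806 = 5.771
α = (k/(k−1))·(1 − ΣVar(i)/total variance) = (3/2)·(1 − 5.771/11.621) = 0.755

Cronbach's alpha = 0.755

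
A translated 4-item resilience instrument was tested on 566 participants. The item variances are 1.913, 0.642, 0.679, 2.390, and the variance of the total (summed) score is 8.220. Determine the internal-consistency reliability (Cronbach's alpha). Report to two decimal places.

Σσᵢ² = 1.913 + 0.642 + 0.679 + 2.390 = 5.624
α = (k/(k−1))·(1 − Σσᵢ²/Var(T)) = (4/3)·(1 − 5.624/8.220) = 0.42

α = 0.42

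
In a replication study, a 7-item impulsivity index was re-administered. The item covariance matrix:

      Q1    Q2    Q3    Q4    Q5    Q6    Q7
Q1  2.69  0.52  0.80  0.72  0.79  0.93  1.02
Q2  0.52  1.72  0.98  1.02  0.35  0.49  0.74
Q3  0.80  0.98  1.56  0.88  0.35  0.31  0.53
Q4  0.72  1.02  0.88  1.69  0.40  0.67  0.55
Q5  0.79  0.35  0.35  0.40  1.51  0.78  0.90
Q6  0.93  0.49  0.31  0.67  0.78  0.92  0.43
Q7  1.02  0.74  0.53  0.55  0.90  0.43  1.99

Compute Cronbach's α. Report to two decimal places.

Σσ²ᵢ = 2.69 + 1.72 + 1.56 + 1.69 + 1.51 + 0.92 + 1.99 = 12.08
Σ_{i<j} σ_ij = 14.16
total variance = 12.08 + 2 × 14.16 = 40.40
α = (k/(k−1))·(1 − Σσ²ᵢ/total variance) = (7/6)·(1 − 12.08/40.40) = 0.82

α = 0.82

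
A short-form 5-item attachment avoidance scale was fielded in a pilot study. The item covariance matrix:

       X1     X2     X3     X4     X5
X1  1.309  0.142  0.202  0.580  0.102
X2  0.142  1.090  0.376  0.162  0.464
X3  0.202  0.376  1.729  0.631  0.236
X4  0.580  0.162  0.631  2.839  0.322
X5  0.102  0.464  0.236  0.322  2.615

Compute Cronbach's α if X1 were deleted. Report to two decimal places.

Cronbach's α = 0.46

Remaining items: X2, X3, X4, X5 (k = 4).
Σσᵢ² = 1.090 + 1.729 + 2.839 + 2.615 = 8.273
Var(T) = 8.273 + 2 × 2.191 = 12.655
α (item deleted) = (4/3)·(1 − 8.273/12.655) = 0.46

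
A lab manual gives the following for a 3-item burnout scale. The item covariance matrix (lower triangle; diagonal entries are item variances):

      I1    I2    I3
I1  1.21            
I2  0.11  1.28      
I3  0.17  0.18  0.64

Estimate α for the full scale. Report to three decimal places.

sum of item variances = 1.21 + 1.28 + 0.64 = 3.13
Sum of off-diagonal covariances = 0.46
σ²_total = 3.13 + 2 × 0.46 = 4.05
α = (k/(k−1))·(1 − sum of item variances/σ²_total) = (3/2)·(1 − 3.13/4.05) = 0.341

α = 0.341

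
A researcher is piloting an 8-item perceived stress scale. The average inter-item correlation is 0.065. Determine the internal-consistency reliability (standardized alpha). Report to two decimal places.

Standardized α = k·r̄ / (1 + (k−1)·r̄) = 8 × 0.065 / (1 + 7 × 0.065)
  = 0.5200 / 1.4550 = 0.36

α = 0.36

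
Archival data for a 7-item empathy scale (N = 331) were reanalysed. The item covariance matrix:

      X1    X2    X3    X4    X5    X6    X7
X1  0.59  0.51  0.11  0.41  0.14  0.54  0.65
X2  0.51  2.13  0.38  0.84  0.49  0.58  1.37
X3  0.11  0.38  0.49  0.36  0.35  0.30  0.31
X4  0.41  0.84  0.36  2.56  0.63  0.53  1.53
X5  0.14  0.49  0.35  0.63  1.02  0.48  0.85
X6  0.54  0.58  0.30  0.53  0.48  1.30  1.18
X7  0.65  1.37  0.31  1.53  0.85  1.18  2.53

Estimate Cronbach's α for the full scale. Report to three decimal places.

Σσ²ᵢ = 0.59 + 2.13 + 0.49 + 2.56 + 1.02 + 1.30 + 2.53 = 10.62
Σ_{i<j} σ_ij = 12.54
σ²_T = 10.62 + 2 × 12.54 = 35.70
α = (k/(k−1))·(1 − Σσ²ᵢ/σ²_T) = (7/6)·(1 − 10.62/35.70) = 0.820

Cronbach's α = 0.820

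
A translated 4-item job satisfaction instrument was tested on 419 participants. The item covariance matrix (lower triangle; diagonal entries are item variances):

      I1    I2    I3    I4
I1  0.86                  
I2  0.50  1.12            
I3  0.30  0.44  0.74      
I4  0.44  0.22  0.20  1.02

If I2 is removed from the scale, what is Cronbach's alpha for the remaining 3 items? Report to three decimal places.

α = 0.627

Remaining items: I1, I3, I4 (k = 3).
ΣVar(i) = 0.86 + 0.74 + 1.02 = 2.62
σ²_T = 2.62 + 2 × 0.94 = 4.50
α (item deleted) = (3/2)·(1 − 2.62/4.50) = 0.627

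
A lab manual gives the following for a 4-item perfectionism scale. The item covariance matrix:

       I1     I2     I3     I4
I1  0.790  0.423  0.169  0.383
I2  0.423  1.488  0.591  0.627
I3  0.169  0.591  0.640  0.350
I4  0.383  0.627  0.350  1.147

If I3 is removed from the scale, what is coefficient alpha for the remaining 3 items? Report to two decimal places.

α = 0.68

Remaining items: I1, I2, I4 (k = 3).
Σσ²ᵢ = 0.790 + 1.488 + 1.147 = 3.425
σ²_total = 3.425 + 2 × 1.433 = 6.291
α (item deleted) = (3/2)·(1 − 3.425/6.291) = 0.68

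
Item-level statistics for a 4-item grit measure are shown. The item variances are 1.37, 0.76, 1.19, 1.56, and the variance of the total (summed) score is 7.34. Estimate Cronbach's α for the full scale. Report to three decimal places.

Cronbach's α = 0.447

sum of item variances = 1.37 + 0.76 + 1.19 + 1.56 = 4.88
α = (k/(k−1))·(1 − sum of item variances/σ²_T) = (4/3)·(1 − 4.88/7.34) = 0.447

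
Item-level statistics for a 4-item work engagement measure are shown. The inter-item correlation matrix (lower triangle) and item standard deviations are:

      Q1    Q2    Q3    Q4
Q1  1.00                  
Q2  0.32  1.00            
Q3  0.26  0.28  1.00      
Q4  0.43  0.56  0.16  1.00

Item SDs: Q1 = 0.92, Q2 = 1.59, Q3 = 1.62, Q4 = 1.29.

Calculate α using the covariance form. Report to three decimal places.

Σσ²ᵢ = 0.92² + 1.59² + 1.62² + 1.29² = 7.6630
Covariances σ_ij = r_ij · s_i · s_j:
  σ(Q1,Q2) = 0.32 × 0.92 × 1.59 = 0.4681
  σ(Q1,Q3) = 0.26 × 0.92 × 1.62 = 0.3875
  σ(Q1,Q4) = 0.43 × 0.92 × 1.29 = 0.5103
  σ(Q2,Q3) = 0.28 × 1.59 × 1.62 = 0.7212
  σ(Q2,Q4) = 0.56 × 1.59 × 1.29 = 1.1486
  σ(Q3,Q4) = 0.16 × 1.62 × 1.29 = 0.3344
σ²_T = Σσ²ᵢ + 2·Σσ_ij = 7.6630 + 2 × 3.5701 = 14.8032
α = (4/3)·(1 − 7.6630/14.8032) = 0.643

α = 0.643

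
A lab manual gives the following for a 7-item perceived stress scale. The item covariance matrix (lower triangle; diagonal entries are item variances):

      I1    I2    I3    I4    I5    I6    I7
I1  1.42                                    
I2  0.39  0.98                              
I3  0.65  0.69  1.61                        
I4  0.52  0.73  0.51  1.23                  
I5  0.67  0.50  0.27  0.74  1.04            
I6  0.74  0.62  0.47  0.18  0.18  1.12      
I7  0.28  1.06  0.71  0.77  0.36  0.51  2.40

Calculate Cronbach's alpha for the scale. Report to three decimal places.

Σσ²ᵢ = 1.42 + 0.98 + 1.61 + 1.23 + 1.04 + 1.12 + 2.40 = 9.80
Sum of the distinct covariances = 11.55
σ²_total = 9.80 + 2 × 11.55 = 32.90
α = (k/(k−1))·(1 − Σσ²ᵢ/σ²_total) = (7/6)·(1 − 9.80/32.90) = 0.819

Cronbach's alpha = 0.819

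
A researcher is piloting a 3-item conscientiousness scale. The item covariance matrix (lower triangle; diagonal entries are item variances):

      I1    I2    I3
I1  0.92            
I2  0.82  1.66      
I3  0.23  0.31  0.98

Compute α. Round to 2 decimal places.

Σσ²ᵢ = 0.92 + 1.66 + 0.98 = 3.56
Sum of the distinct covariances = 1.36
σ²_total = 3.56 + 2 × 1.36 = 6.28
α = (k/(k−1))·(1 − Σσ²ᵢ/σ²_total) = (3/2)·(1 − 3.56/6.28) = 0.65

α = 0.65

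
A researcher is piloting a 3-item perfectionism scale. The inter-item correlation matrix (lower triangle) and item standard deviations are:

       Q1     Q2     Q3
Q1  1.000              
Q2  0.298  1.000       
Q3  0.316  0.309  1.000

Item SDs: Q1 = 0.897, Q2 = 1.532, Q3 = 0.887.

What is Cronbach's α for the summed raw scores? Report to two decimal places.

α = 0.53

Σσ²ᵢ = 0.897² + 1.532² + 0.887² = 3.9384
Covariances σ_ij = r_ij · s_i · s_j:
  σ(Q1,Q2) = 0.298 × 0.897 × 1.532 = 0.4095
  σ(Q1,Q3) = 0.316 × 0.897 × 0.887 = 0.2514
  σ(Q2,Q3) = 0.309 × 1.532 × 0.887 = 0.4199
σ²_T = Σσ²ᵢ + 2·Σσ_ij = 3.9384 + 2 × 1.0808 = 6.1000
α = (3/2)·(1 − 3.9384/6.1000) = 0.53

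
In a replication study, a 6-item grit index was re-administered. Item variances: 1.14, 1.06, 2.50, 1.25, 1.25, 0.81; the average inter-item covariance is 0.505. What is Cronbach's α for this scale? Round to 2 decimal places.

sum of item variances = 1.14 + 1.06 + 2.50 + 1.25 + 1.25 + 0.81 = 8.01
Sum of the 15 distinct covariances = 15 × 0.505 = 7.575
σ²_total = sum of item variances + 2·Σcov = 8.01 + 2 × 7.575 = 23.160
α = (6/5)·(1 − 8.01/23.160) = 0.78

α = 0.78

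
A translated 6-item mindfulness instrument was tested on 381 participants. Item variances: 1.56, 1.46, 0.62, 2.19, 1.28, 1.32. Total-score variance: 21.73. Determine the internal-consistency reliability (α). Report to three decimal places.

Σσ²ᵢ = 1.56 + 1.46 + 0.62 + 2.19 + 1.28 + 1.32 = 8.43
α = (k/(k−1))·(1 − Σσ²ᵢ/total variance) = (6/5)·(1 − 8.43/21.73) = 0.734

α = 0.734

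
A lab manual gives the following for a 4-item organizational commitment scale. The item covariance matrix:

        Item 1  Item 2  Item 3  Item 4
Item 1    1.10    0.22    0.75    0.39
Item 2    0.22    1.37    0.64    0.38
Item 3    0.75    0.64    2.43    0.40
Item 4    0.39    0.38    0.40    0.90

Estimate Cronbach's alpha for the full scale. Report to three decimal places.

α = 0.653

ΣVar(i) = 1.10 + 1.37 + 2.43 + 0.90 = 5.80
Sum of off-diagonal covariances = 2.78
σ²_total = 5.80 + 2 × 2.78 = 11.36
α = (k/(k−1))·(1 − ΣVar(i)/σ²_total) = (4/3)·(1 − 5.80/11.36) = 0.653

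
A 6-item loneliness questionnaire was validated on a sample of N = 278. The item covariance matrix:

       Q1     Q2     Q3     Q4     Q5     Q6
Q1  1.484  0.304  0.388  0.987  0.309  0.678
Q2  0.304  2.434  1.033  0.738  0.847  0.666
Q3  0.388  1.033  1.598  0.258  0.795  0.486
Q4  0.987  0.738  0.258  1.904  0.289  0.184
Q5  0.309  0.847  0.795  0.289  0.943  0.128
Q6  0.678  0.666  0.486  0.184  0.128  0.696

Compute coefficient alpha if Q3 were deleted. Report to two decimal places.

coefficient alpha = 0.72

Remaining items: Q1, Q2, Q4, Q5, Q6 (k = 5).
Σσᵢ² = 1.484 + 2.434 + 1.904 + 0.943 + 0.696 = 7.461
Var(T) = 7.461 + 2 × 5.130 = 17.721
α (item deleted) = (5/4)·(1 − 7.461/17.721) = 0.72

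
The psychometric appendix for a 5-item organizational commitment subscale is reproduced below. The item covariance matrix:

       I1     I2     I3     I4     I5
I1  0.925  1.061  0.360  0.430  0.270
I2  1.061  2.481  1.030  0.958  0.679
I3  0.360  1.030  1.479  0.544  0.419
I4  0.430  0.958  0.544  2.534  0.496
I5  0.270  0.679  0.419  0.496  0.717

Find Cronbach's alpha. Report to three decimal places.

Σσᵢ² = 0.925 + 2.481 + 1.479 + 2.534 + 0.717 = 8.136
Sum of off-diagonal covariances = 6.247
Var(T) = 8.136 + 2 × 6.247 = 20.630
α = (k/(k−1))·(1 − Σσᵢ²/Var(T)) = (5/4)·(1 − 8.136/20.630) = 0.757

Cronbach's alpha = 0.757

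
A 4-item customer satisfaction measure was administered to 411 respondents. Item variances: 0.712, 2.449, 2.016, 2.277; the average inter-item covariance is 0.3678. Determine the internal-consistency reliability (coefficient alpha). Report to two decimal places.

coefficient alpha = 0.50

ΣVar(i) = 0.712 + 2.449 + 2.016 + 2.277 = 7.454
Sum of the 6 distinct covariances = 6 × 0.3678 = 2.2068
σ²_total = ΣVar(i) + 2·Σcov = 7.454 + 2 × 2.2068 = 11.8676
α = (4/3)·(1 − 7.454/11.8676) = 0.50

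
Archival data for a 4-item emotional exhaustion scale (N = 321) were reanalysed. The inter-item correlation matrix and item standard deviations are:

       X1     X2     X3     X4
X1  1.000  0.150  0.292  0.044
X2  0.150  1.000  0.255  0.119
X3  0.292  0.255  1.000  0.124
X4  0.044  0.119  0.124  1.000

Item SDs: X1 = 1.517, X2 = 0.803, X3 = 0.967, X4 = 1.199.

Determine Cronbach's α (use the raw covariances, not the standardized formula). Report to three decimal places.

Σσ²ᵢ = 1.517² + 0.803² + 0.967² + 1.199² = 5.3188
Covariances σ_ij = r_ij · s_i · s_j:
  σ(X1,X2) = 0.150 × 1.517 × 0.803 = 0.1827
  σ(X1,X3) = 0.292 × 1.517 × 0.967 = 0.4283
  σ(X1,X4) = 0.044 × 1.517 × 1.199 = 0.0800
  σ(X2,X3) = 0.255 × 0.803 × 0.967 = 0.1980
  σ(X2,X4) = 0.119 × 0.803 × 1.199 = 0.1146
  σ(X3,X4) = 0.124 × 0.967 × 1.199 = 0.1438
σ²_T = Σσ²ᵢ + 2·Σσ_ij = 5.3188 + 2 × 1.1474 = 7.6136
α = (4/3)·(1 − 5.3188/7.6136) = 0.402

Cronbach's α = 0.402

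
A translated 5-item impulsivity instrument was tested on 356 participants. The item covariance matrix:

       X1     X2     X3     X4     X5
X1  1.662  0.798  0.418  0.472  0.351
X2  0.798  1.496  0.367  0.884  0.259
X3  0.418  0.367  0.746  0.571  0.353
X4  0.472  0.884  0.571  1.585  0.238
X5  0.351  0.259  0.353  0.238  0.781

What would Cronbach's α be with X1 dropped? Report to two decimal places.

Remaining items: X2, X3, X4, X5 (k = 4).
ΣVar(i) = 1.496 + 0.746 + 1.585 + 0.781 = 4.608
Var(T) = 4.608 + 2 × 2.672 = 9.952
α (item deleted) = (4/3)·(1 − 4.608/9.952) = 0.72

Cronbach's α = 0.72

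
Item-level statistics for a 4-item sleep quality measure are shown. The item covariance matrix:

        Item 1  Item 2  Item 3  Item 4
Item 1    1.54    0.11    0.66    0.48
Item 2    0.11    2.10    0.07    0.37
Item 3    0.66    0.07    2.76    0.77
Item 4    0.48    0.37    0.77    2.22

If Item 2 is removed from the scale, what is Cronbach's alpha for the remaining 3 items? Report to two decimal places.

α = 0.55

Remaining items: Item 1, Item 3, Item 4 (k = 3).
Σσ²ᵢ = 1.54 + 2.76 + 2.22 = 6.52
σ²_T = 6.52 + 2 × 1.91 = 10.34
α (item deleted) = (3/2)·(1 − 6.52/10.34) = 0.55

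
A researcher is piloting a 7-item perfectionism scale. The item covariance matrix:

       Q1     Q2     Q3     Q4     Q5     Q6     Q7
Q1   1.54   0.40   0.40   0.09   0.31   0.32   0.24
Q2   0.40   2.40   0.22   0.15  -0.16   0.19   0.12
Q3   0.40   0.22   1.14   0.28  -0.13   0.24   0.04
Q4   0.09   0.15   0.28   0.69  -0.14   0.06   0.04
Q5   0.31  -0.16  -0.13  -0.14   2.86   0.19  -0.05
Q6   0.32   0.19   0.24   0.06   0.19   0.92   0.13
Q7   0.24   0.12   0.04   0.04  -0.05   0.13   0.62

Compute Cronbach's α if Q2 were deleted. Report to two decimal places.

α = 0.41

Remaining items: Q1, Q3, Q4, Q5, Q6, Q7 (k = 6).
Σσ²ᵢ = 1.54 + 1.14 + 0.69 + 2.86 + 0.92 + 0.62 = 7.77
total variance = 7.77 + 2 × 2.02 = 11.81
α (item deleted) = (6/5)·(1 − 7.77/11.81) = 0.41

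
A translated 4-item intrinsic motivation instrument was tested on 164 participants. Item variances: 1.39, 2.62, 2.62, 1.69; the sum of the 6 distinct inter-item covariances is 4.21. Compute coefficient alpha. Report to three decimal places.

Σσᵢ² = 1.39 + 2.62 + 2.62 + 1.69 = 8.32
Sum of distinct covariances = 4.21
Var(T) = Σσᵢ² + 2·Σcov = 8.32 + 2 × 4.21 = 16.74
α = (4/3)·(1 − 8.32/16.74) = 0.671

coefficient alpha = 0.671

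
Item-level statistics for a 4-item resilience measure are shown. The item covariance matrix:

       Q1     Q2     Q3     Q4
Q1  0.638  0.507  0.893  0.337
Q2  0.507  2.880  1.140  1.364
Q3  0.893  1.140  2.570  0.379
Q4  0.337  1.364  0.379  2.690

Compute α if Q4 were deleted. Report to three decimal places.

α = 0.682

Remaining items: Q1, Q2, Q3 (k = 3).
ΣVar(i) = 0.638 + 2.880 + 2.570 = 6.088
Var(T) = 6.088 + 2 × 2.540 = 11.168
α (item deleted) = (3/2)·(1 − 6.088/11.168) = 0.682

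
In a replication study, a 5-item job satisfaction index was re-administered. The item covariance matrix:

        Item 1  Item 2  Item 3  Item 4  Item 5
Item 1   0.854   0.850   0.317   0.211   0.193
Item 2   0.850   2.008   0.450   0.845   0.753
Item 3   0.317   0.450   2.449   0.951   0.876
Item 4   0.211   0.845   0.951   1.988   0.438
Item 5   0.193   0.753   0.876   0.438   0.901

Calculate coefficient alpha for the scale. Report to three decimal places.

sum of item variances = 0.854 + 2.008 + 2.449 + 1.988 + 0.901 = 8.200
Sum of the distinct covariances = 5.884
Var(T) = 8.200 + 2 × 5.884 = 19.968
α = (k/(k−1))·(1 − sum of item variances/Var(T)) = (5/4)·(1 − 8.200/19.968) = 0.737

α = 0.737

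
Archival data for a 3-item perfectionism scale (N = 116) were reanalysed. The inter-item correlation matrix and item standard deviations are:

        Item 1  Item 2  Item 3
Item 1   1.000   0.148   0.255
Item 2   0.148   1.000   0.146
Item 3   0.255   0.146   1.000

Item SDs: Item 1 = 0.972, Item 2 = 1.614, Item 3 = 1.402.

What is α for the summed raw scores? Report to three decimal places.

Σσ²ᵢ = 0.972² + 1.614² + 1.402² = 5.5154
Covariances σ_ij = r_ij · s_i · s_j:
  σ(Item 1,Item 2) = 0.148 × 0.972 × 1.614 = 0.2322
  σ(Item 1,Item 3) = 0.255 × 0.972 × 1.402 = 0.3475
  σ(Item 2,Item 3) = 0.146 × 1.614 × 1.402 = 0.3304
σ²_T = Σσ²ᵢ + 2·Σσ_ij = 5.5154 + 2 × 0.9101 = 7.3356
α = (3/2)·(1 − 5.5154/7.3356) = 0.372

α = 0.372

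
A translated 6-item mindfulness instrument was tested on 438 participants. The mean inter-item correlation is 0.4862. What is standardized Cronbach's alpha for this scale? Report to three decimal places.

Standardized α = k·r̄ / (1 + (k−1)·r̄) = 6 × 0.4862 / (1 + 5 × 0.4862)
  = 2.9172 / 3.4310 = 0.850

standardized Cronbach's alpha = 0.850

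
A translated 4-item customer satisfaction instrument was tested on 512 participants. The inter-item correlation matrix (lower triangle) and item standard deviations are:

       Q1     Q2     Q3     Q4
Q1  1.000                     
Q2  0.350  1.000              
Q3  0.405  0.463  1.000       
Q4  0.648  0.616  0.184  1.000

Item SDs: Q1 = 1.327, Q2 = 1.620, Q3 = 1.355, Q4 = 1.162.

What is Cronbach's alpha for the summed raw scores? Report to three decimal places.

Σσ²ᵢ = 1.327² + 1.620² + 1.355² + 1.162² = 7.5716
Covariances σ_ij = r_ij · s_i · s_j:
  σ(Q1,Q2) = 0.350 × 1.327 × 1.620 = 0.7524
  σ(Q1,Q3) = 0.405 × 1.327 × 1.355 = 0.7282
  σ(Q1,Q4) = 0.648 × 1.327 × 1.162 = 0.9992
  σ(Q2,Q3) = 0.463 × 1.620 × 1.355 = 1.0163
  σ(Q2,Q4) = 0.616 × 1.620 × 1.162 = 1.1596
  σ(Q3,Q4) = 0.184 × 1.355 × 1.162 = 0.2897
σ²_T = Σσ²ᵢ + 2·Σσ_ij = 7.5716 + 2 × 4.9454 = 17.4624
α = (4/3)·(1 − 7.5716/17.4624) = 0.755

α = 0.755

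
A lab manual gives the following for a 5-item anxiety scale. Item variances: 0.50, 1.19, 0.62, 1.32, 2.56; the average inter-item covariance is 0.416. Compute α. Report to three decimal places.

Σσᵢ² = 0.50 + 1.19 + 0.62 + 1.32 + 2.56 = 6.19
Sum of the 10 distinct covariances = 10 × 0.416 = 4.160
Var(T) = Σσᵢ² + 2·Σcov = 6.19 + 2 × 4.160 = 14.510
α = (5/4)·(1 − 6.19/14.510) = 0.717

α = 0.717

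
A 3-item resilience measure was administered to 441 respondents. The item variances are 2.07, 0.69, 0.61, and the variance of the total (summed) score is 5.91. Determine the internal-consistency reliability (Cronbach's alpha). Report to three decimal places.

Cronbach's alpha = 0.645

Σσᵢ² = 2.07 + 0.69 + 0.61 = 3.37
α = (k/(k−1))·(1 − Σσᵢ²/total variance) = (3/2)·(1 − 3.37/5.91) = 0.645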